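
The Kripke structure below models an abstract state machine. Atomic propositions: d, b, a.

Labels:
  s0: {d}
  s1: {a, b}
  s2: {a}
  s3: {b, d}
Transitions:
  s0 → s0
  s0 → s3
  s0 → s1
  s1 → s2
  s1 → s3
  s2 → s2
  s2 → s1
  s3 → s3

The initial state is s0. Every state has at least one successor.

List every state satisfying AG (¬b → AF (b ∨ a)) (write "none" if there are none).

{s1, s2, s3}

States satisfying ¬b → AF (b ∨ a): {s1, s2, s3}.
States satisfying AG (¬b → AF (b ∨ a)): {s1, s2, s3}.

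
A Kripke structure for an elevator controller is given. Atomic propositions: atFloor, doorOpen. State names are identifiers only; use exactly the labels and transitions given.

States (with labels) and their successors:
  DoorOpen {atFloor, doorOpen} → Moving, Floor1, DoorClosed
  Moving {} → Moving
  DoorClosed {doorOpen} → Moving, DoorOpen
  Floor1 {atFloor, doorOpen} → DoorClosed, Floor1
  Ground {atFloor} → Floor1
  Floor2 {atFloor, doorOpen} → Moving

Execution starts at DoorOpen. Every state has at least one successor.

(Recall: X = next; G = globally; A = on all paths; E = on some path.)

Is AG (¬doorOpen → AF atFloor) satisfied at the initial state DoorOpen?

States satisfying ¬doorOpen → AF atFloor: {DoorOpen, DoorClosed, Floor1, Ground, Floor2}.
States satisfying AG (¬doorOpen → AF atFloor): ∅.
Moving is reachable from DoorOpen and violates ¬doorOpen → AF atFloor, so AG fails at DoorOpen.
DoorOpen ∉ Sat(AG (¬doorOpen → AF atFloor)).

No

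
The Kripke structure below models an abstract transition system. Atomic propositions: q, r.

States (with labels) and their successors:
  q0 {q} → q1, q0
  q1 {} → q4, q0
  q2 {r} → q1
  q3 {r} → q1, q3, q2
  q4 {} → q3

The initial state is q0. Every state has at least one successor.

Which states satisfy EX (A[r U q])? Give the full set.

States satisfying A[r U q]: {q0}.
States satisfying EX (A[r U q]): {q0, q1}.

{q0, q1}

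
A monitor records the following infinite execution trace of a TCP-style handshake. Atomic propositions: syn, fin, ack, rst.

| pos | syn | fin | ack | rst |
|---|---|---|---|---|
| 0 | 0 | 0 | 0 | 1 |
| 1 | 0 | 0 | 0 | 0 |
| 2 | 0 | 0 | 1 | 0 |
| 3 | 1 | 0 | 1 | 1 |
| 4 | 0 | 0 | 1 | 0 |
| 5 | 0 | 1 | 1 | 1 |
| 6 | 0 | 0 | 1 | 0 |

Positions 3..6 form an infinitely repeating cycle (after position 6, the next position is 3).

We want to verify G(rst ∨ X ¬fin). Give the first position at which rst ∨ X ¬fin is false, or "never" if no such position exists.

4

Check rst ∨ X ¬fin at each position in order: 0 ✓, 1 ✓, 2 ✓, 3 ✓.
At position 4 the labels are {ack} and the next position 5 has {ack, fin, rst}, so rst ∨ X ¬fin is false there. This is the first violation.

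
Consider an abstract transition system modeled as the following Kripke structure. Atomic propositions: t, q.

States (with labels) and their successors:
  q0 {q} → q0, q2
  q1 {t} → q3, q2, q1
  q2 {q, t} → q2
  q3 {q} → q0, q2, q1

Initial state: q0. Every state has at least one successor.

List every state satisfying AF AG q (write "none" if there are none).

States satisfying AG q: {q0, q2}.
States satisfying AF AG q: {q0, q2}.

{q0, q2}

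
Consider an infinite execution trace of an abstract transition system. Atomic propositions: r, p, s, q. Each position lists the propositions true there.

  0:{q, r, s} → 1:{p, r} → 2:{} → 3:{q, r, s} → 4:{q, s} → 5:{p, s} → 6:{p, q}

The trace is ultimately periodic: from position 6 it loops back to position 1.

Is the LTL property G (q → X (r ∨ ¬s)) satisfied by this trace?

Does not hold

q → X (r ∨ ¬s) must hold at every position from 0 onward. It fails at position 3, so G (q → X (r ∨ ¬s)) is false.
Positions where q holds: 0, 3, 4, 6.
Check X (r ∨ ¬s) at each: 0→ok, 3→fails, 4→fails, 6→ok.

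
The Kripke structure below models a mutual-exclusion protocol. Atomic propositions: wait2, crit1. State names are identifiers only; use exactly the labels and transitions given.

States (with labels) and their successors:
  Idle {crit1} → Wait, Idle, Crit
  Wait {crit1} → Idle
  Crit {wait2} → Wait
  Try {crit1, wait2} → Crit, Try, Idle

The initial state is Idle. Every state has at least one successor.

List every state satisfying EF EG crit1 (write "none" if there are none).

States satisfying EG crit1: {Idle, Wait, Try}.
States satisfying EF EG crit1: {Idle, Wait, Crit, Try}.

{Idle, Wait, Crit, Try}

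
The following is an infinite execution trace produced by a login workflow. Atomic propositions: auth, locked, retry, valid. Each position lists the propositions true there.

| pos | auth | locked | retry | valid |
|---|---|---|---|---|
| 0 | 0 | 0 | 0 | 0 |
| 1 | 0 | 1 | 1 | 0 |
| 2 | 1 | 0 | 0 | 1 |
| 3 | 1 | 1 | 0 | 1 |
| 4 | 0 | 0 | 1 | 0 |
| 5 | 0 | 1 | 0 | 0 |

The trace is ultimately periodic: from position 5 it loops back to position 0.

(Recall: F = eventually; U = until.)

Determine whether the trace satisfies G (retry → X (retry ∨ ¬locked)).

Does not hold

retry → X (retry ∨ ¬locked) must hold at every position from 0 onward. It fails at position 4, so G (retry → X (retry ∨ ¬locked)) is false.
Positions where retry holds: 1, 4.
Check X (retry ∨ ¬locked) at each: 1→ok, 4→fails.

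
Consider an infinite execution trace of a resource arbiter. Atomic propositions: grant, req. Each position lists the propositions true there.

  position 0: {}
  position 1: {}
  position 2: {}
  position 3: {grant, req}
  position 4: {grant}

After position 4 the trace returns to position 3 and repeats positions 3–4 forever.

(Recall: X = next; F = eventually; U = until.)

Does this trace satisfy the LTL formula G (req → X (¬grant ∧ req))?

req → X (¬grant ∧ req) must hold at every position from 0 onward. It fails at position 3, so G (req → X (¬grant ∧ req)) is false.
Positions where req holds: 3.
Check X (¬grant ∧ req) at each: 3→fails.

Does not hold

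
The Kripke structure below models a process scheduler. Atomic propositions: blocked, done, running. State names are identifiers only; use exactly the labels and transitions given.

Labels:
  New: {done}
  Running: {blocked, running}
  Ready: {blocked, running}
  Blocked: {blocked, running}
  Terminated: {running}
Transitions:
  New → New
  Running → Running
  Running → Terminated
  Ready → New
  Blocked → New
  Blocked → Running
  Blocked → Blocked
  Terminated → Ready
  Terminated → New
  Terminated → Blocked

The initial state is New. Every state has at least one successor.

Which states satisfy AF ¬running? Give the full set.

States satisfying ¬running: {New}.
States satisfying AF ¬running: {New, Ready}.

{New, Ready}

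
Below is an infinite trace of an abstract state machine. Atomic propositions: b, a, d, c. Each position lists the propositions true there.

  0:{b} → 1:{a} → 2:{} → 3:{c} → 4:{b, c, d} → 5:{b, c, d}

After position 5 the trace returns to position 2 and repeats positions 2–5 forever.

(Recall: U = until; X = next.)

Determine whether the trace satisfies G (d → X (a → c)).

Yes

d → X (a → c) holds at every position 0..5, and those are all positions ever visited, so G (d → X (a → c)) holds.
Positions where d holds: 4, 5.
Check X (a → c) at each: 4→ok, 5→ok.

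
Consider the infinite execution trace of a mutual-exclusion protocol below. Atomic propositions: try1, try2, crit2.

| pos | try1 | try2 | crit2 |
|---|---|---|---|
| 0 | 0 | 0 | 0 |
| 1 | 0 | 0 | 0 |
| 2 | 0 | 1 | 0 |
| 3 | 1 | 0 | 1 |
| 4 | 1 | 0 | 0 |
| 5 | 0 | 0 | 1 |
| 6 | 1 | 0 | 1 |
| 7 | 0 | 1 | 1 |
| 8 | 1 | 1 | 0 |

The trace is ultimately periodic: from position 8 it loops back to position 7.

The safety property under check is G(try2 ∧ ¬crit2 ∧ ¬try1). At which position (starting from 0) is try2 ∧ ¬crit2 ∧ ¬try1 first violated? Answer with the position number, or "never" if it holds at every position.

At position 0 the labels are {}, so try2 ∧ ¬crit2 ∧ ¬try1 is false there. This is the first violation.

0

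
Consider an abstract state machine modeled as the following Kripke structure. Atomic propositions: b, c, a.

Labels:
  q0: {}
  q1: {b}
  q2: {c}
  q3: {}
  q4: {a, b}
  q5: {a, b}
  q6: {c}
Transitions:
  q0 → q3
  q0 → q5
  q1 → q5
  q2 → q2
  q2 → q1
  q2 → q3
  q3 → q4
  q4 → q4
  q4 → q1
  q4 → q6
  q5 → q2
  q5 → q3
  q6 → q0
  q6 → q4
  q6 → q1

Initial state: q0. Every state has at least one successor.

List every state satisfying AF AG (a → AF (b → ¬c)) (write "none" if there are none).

States satisfying AG (a → AF (b → ¬c)): {q0, q1, q2, q3, q4, q5, q6}.
States satisfying AF AG (a → AF (b → ¬c)): {q0, q1, q2, q3, q4, q5, q6}.

{q0, q1, q2, q3, q4, q5, q6}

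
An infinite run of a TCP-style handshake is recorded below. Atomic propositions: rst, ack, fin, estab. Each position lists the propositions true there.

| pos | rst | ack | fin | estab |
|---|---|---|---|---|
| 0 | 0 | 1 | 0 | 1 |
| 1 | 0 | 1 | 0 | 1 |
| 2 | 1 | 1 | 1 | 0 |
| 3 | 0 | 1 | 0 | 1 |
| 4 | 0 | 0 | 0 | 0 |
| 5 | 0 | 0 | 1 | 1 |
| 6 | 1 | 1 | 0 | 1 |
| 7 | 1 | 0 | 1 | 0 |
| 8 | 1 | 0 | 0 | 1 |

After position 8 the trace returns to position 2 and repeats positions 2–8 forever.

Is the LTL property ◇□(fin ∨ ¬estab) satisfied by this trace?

□(fin ∨ ¬estab) is false at every position 0..8, so it never becomes true and ◇□(fin ∨ ¬estab) fails.

Violated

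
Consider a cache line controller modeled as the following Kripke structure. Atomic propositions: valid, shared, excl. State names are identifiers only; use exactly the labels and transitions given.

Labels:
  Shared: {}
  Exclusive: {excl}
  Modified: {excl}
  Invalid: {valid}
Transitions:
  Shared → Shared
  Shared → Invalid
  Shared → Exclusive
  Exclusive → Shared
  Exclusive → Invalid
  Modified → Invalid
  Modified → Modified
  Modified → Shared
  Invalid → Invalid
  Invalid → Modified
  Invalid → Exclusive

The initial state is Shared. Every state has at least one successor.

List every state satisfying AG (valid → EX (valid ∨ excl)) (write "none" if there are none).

{Shared, Exclusive, Modified, Invalid}

States satisfying valid → EX (valid ∨ excl): {Shared, Exclusive, Modified, Invalid}.
States satisfying AG (valid → EX (valid ∨ excl)): {Shared, Exclusive, Modified, Invalid}.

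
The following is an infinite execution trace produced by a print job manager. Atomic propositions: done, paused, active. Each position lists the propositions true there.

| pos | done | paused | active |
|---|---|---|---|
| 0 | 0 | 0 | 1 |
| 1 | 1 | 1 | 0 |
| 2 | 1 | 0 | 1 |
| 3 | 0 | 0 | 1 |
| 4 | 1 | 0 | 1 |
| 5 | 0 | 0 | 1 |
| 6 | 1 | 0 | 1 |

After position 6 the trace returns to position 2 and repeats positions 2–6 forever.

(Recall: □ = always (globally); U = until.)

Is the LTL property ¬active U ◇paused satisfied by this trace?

Holds

Walking from position 0: ◇paused first holds at position 0, and ¬active holds at every earlier position along the way, so ¬active U ◇paused holds.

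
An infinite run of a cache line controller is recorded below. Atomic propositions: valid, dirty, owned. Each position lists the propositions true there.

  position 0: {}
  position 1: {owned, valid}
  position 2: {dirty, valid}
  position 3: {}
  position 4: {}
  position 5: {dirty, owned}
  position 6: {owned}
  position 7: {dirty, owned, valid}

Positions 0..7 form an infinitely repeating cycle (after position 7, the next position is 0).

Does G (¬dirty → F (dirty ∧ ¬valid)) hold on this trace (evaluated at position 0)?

¬dirty → F (dirty ∧ ¬valid) holds at every position 0..7, and those are all positions ever visited, so G (¬dirty → F (dirty ∧ ¬valid)) holds.
Positions where ¬dirty holds: 0, 1, 3, 4, 6.
Check F (dirty ∧ ¬valid) at each: 0→ok, 1→ok, 3→ok, 4→ok, 6→ok.

Satisfied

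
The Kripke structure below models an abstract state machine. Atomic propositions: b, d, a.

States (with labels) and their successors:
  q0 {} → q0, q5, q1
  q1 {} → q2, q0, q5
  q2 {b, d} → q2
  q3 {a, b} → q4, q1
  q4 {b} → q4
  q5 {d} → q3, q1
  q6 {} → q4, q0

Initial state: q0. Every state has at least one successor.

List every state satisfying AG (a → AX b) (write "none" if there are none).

{q2, q4}

States satisfying a → AX b: {q0, q1, q2, q4, q5, q6}.
States satisfying AG (a → AX b): {q2, q4}.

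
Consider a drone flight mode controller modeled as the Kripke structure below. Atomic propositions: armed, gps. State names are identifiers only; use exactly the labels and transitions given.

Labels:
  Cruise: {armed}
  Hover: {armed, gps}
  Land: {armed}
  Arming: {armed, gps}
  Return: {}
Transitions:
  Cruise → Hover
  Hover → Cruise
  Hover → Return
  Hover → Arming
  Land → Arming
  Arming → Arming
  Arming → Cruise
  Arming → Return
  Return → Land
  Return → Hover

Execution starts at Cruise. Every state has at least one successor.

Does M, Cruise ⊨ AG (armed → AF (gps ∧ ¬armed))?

No

States satisfying armed → AF (gps ∧ ¬armed): {Return}.
States satisfying AG (armed → AF (gps ∧ ¬armed)): ∅.
Arming is reachable from Cruise and violates armed → AF (gps ∧ ¬armed), so AG fails at Cruise.
Cruise ∉ Sat(AG (armed → AF (gps ∧ ¬armed))).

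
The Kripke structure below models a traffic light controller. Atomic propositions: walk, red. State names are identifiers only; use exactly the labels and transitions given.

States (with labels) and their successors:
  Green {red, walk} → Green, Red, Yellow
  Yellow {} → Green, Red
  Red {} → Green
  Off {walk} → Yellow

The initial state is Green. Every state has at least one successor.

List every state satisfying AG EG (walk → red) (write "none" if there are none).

{Green, Yellow, Red}

States satisfying EG (walk → red): {Green, Yellow, Red}.
States satisfying AG EG (walk → red): {Green, Yellow, Red}.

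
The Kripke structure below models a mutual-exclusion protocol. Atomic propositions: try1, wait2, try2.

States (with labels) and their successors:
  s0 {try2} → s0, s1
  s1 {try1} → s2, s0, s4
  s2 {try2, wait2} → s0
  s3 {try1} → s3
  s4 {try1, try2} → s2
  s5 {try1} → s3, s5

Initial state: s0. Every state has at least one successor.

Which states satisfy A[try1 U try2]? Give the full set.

States satisfying try1: {s1, s3, s4, s5}.
States satisfying try2: {s0, s2, s4}.
States satisfying A[try1 U try2]: {s0, s1, s2, s4}.

{s0, s1, s2, s4}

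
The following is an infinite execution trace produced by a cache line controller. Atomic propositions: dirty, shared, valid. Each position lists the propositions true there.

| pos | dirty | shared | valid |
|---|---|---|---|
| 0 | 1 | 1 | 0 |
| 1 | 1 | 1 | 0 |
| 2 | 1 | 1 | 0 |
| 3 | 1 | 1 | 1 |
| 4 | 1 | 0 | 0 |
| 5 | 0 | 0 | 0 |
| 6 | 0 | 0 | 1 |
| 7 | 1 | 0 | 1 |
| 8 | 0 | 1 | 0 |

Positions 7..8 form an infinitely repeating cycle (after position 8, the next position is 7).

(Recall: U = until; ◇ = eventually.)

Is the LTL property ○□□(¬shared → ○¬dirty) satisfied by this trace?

The position after 0 is 1; □□(¬shared → ○¬dirty) is false there.

Does not hold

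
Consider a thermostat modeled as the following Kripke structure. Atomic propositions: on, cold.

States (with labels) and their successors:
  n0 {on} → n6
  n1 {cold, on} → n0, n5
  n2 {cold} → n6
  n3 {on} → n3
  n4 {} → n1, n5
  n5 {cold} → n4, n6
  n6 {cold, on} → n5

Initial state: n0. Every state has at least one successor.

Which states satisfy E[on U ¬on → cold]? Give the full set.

States satisfying on: {n0, n1, n3, n6}.
States satisfying ¬on → cold: {n0, n1, n2, n3, n5, n6}.
States satisfying E[on U ¬on → cold]: {n0, n1, n2, n3, n5, n6}.

{n0, n1, n2, n3, n5, n6}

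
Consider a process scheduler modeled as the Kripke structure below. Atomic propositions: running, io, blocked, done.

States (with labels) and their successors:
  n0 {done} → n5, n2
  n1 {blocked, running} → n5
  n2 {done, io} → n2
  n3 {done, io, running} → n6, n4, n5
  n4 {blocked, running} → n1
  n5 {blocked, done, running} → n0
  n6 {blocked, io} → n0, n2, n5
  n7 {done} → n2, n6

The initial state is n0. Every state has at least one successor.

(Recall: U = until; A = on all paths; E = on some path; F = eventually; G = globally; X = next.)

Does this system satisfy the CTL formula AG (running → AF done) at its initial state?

States satisfying running → AF done: {n0, n1, n2, n3, n4, n5, n6, n7}.
States satisfying AG (running → AF done): {n0, n1, n2, n3, n4, n5, n6, n7}.
Every state reachable from n0 satisfies running → AF done.
n0 ∈ Sat(AG (running → AF done)).

Yes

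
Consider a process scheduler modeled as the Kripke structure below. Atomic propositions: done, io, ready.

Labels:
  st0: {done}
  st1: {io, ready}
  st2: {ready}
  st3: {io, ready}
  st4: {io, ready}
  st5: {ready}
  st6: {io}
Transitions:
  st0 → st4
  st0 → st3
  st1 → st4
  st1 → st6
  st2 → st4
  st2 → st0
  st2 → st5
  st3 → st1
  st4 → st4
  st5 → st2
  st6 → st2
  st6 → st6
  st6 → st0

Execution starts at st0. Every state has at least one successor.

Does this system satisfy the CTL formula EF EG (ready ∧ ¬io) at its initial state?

States satisfying EG (ready ∧ ¬io): {st2, st5}.
States satisfying EF EG (ready ∧ ¬io): {st0, st1, st2, st3, st5, st6}.
Some path from st0 reaches a state where EG (ready ∧ ¬io) holds.
st0 ∈ Sat(EF EG (ready ∧ ¬io)).

Yes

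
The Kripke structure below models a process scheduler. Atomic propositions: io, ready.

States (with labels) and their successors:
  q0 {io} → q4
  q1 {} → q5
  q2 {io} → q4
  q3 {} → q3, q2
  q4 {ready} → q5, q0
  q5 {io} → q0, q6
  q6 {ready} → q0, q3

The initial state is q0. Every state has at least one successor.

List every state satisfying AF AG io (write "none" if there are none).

none

States satisfying AG io: ∅.
States satisfying AF AG io: ∅.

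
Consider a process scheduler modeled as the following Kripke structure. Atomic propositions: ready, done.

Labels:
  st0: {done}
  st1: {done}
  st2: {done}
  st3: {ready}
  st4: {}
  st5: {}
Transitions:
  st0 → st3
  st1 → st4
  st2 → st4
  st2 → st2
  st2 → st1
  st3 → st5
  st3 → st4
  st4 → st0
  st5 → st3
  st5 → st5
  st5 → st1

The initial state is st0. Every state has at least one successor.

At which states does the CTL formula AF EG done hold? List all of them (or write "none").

{st2}

States satisfying EG done: {st2}.
States satisfying AF EG done: {st2}.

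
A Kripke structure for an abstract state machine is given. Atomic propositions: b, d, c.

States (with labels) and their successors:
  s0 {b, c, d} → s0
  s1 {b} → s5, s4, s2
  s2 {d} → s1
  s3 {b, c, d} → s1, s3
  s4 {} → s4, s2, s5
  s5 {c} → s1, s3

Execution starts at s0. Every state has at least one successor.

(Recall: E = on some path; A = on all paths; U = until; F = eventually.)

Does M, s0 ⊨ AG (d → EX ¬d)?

Does not hold

States satisfying d → EX ¬d: {s1, s2, s3, s4, s5}.
States satisfying AG (d → EX ¬d): {s1, s2, s3, s4, s5}.
s0 is reachable from s0 and violates d → EX ¬d, so AG fails at s0.
s0 ∉ Sat(AG (d → EX ¬d)).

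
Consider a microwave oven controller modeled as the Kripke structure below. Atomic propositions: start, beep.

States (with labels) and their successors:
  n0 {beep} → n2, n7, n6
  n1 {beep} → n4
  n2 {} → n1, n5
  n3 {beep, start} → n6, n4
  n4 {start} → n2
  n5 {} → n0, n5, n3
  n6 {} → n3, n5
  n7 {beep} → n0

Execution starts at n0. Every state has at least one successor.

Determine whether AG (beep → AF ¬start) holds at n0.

Holds

States satisfying beep → AF ¬start: {n0, n1, n2, n3, n4, n5, n6, n7}.
States satisfying AG (beep → AF ¬start): {n0, n1, n2, n3, n4, n5, n6, n7}.
Every state reachable from n0 satisfies beep → AF ¬start.
n0 ∈ Sat(AG (beep → AF ¬start)).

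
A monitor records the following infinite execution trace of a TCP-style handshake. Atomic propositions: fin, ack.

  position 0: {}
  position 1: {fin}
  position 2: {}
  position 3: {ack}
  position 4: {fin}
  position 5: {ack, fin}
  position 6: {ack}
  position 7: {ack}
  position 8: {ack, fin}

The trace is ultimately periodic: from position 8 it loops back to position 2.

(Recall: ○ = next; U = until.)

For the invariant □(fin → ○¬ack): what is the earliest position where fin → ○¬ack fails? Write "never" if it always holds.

Check fin → ○¬ack at each position in order: 0 ✓, 1 ✓, 2 ✓, 3 ✓.
At position 4 the labels are {fin} and the next position 5 has {ack, fin}, so fin → ○¬ack is false there. This is the first violation.

4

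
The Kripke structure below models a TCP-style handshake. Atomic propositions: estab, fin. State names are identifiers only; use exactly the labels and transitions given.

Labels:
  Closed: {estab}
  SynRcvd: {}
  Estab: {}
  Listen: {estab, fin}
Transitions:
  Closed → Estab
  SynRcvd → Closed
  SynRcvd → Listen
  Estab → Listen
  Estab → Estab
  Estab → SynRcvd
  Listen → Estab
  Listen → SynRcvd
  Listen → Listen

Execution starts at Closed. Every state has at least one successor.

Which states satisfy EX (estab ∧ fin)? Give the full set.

{SynRcvd, Estab, Listen}

States satisfying estab ∧ fin: {Listen}.
States satisfying EX (estab ∧ fin): {SynRcvd, Estab, Listen}.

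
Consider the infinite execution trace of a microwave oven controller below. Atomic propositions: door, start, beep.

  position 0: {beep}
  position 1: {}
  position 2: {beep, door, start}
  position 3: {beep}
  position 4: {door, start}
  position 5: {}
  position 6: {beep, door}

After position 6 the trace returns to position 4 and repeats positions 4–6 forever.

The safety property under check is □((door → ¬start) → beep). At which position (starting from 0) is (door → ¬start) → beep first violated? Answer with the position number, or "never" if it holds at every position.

Check (door → ¬start) → beep at each position in order: 0 ✓.
At position 1 the labels are {}, so (door → ¬start) → beep is false there. This is the first violation.

1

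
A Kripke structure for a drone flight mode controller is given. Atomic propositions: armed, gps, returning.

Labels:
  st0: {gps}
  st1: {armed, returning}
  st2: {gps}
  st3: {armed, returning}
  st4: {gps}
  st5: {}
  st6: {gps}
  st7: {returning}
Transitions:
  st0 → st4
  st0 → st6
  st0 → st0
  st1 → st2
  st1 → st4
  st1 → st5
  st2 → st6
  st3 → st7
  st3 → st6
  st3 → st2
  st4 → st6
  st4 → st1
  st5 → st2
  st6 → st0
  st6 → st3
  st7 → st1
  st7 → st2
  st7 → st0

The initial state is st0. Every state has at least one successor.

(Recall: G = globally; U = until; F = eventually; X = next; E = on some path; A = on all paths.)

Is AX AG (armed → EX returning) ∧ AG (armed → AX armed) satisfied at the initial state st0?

States satisfying AG (armed → EX returning): ∅.
States satisfying AX AG (armed → EX returning): ∅.
States satisfying armed → AX armed: {st0, st2, st4, st5, st6, st7}.
States satisfying AG (armed → AX armed): ∅.
States satisfying AX AG (armed → EX returning) ∧ AG (armed → AX armed): ∅.
st0 ∉ Sat(AX AG (armed → EX returning) ∧ AG (armed → AX armed)).

Does not hold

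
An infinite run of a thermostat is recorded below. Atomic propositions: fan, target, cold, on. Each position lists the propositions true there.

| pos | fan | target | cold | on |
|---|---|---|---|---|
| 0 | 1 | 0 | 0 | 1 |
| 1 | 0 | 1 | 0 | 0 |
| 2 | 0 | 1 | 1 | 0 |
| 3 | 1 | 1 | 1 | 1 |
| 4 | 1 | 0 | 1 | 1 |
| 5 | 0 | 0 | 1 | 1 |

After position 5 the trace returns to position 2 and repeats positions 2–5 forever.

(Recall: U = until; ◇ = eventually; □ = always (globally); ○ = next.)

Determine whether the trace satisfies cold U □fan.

Walking from position 0: at position 0, □fan has not yet held and cold fails, so cold U □fan is false.

Violated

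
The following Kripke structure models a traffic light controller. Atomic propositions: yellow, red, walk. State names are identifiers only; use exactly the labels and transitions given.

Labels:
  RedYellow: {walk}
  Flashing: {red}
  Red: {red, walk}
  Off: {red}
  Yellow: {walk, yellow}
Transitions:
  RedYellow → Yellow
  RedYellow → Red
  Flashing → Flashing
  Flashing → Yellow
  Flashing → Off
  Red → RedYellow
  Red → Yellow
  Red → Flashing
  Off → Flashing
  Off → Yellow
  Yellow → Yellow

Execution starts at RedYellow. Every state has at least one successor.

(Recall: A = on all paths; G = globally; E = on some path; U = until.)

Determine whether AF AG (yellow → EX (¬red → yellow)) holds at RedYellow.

Satisfied

States satisfying AG (yellow → EX (¬red → yellow)): {RedYellow, Flashing, Red, Off, Yellow}.
States satisfying AF AG (yellow → EX (¬red → yellow)): {RedYellow, Flashing, Red, Off, Yellow}.
RedYellow ∈ Sat(AF AG (yellow → EX (¬red → yellow))).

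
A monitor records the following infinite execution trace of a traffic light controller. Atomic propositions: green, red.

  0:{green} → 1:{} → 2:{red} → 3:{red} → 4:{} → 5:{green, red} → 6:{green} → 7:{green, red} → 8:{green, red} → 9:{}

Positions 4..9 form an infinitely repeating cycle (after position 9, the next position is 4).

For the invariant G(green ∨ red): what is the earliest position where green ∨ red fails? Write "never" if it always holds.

1

Check green ∨ red at each position in order: 0 ✓.
At position 1 the labels are {}, so green ∨ red is false there. This is the first violation.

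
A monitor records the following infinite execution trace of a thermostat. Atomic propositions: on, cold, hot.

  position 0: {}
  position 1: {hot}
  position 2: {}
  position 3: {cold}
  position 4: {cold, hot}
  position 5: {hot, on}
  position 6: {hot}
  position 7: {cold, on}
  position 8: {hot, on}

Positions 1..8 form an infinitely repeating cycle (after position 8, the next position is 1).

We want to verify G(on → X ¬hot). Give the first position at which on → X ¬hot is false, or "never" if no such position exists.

5

Check on → X ¬hot at each position in order: 0 ✓, 1 ✓, 2 ✓, 3 ✓, 4 ✓.
At position 5 the labels are {hot, on} and the next position 6 has {hot}, so on → X ¬hot is false there. This is the first violation.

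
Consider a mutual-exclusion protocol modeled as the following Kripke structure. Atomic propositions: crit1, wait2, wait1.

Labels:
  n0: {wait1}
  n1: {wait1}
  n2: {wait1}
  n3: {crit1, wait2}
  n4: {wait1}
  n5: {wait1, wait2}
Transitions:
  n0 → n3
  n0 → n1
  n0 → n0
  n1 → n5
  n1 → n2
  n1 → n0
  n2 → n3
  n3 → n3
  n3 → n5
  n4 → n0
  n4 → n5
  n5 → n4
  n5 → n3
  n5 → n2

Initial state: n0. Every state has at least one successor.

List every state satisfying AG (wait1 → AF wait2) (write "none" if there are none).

States satisfying wait1 → AF wait2: {n2, n3, n5}.
States satisfying AG (wait1 → AF wait2): ∅.

none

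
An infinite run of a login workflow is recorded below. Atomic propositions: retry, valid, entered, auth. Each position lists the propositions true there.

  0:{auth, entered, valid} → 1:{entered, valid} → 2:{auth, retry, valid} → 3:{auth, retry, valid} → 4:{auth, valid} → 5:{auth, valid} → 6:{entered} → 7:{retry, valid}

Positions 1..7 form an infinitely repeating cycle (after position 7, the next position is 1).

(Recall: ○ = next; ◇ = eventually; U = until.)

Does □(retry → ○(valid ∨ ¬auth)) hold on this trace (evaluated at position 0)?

retry → ○(valid ∨ ¬auth) holds at every position 0..7, and those are all positions ever visited, so □(retry → ○(valid ∨ ¬auth)) holds.
Positions where retry holds: 2, 3, 7.
Check ○(valid ∨ ¬auth) at each: 2→ok, 3→ok, 7→ok.

Yes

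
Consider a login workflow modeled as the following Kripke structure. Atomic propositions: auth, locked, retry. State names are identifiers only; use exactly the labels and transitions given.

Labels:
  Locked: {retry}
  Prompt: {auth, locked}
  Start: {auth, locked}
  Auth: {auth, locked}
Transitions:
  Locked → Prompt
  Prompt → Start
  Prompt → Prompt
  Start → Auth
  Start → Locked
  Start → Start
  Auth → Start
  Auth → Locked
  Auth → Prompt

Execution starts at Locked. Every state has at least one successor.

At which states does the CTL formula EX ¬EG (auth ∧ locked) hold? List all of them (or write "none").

States satisfying ¬EG (auth ∧ locked): {Locked}.
States satisfying EX ¬EG (auth ∧ locked): {Start, Auth}.

{Start, Auth}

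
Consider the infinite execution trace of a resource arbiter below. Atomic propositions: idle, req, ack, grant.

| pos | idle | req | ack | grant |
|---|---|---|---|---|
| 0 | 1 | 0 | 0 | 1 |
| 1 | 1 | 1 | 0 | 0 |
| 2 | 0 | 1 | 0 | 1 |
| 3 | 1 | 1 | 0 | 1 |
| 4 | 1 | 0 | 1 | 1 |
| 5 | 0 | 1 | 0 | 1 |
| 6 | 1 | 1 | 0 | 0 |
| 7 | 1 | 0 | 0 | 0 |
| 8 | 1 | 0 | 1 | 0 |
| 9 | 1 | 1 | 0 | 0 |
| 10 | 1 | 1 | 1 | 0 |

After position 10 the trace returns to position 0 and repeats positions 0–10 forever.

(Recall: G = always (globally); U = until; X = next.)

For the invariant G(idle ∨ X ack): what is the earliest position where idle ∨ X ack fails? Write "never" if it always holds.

2

Check idle ∨ X ack at each position in order: 0 ✓, 1 ✓.
At position 2 the labels are {grant, req} and the next position 3 has {grant, idle, req}, so idle ∨ X ack is false there. This is the first violation.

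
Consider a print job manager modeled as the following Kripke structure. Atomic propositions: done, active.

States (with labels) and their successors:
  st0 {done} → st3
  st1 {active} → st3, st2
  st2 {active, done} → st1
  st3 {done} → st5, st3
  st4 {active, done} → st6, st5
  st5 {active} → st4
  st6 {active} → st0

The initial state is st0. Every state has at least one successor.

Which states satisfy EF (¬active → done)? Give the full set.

{st0, st1, st2, st3, st4, st5, st6}

States satisfying ¬active → done: {st0, st1, st2, st3, st4, st5, st6}.
States satisfying EF (¬active → done): {st0, st1, st2, st3, st4, st5, st6}.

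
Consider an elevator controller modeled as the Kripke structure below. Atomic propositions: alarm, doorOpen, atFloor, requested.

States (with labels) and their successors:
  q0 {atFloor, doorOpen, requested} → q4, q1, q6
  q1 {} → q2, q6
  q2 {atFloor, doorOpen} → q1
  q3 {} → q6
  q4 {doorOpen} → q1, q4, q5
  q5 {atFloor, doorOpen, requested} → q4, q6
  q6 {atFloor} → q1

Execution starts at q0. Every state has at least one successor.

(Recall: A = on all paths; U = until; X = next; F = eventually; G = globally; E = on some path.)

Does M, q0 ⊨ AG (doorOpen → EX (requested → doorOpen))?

Holds

States satisfying doorOpen → EX (requested → doorOpen): {q0, q1, q2, q3, q4, q5, q6}.
States satisfying AG (doorOpen → EX (requested → doorOpen)): {q0, q1, q2, q3, q4, q5, q6}.
Every state reachable from q0 satisfies doorOpen → EX (requested → doorOpen).
q0 ∈ Sat(AG (doorOpen → EX (requested → doorOpen))).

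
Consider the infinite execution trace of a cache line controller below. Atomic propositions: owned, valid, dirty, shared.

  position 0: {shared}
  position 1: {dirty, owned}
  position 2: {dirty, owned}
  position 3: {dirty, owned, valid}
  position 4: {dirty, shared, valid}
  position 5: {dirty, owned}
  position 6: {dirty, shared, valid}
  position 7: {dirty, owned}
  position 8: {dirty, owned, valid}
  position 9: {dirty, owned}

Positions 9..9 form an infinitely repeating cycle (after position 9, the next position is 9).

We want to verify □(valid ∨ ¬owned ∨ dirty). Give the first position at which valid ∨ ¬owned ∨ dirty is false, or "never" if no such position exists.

never

valid ∨ ¬owned ∨ dirty holds at every position 0..9, and those are all the positions the trace ever visits, so the invariant □(valid ∨ ¬owned ∨ dirty) is never violated.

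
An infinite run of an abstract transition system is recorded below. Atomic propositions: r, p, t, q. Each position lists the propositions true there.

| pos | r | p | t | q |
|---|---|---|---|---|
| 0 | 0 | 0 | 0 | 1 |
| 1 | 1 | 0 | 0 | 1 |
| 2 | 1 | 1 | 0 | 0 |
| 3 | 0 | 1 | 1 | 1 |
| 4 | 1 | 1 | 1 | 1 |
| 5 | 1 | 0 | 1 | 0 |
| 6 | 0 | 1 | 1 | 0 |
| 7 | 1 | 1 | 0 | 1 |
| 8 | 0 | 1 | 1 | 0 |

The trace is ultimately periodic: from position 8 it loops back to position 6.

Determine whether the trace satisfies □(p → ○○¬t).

p → ○○¬t must hold at every position from 0 onward. It fails at position 2, so □(p → ○○¬t) is false.
Positions where p holds: 2, 3, 4, 6, 7, 8.
Check ○○¬t at each: 2→fails, 3→fails, 4→fails, 6→fails, 7→fails, 8→ok.

Does not hold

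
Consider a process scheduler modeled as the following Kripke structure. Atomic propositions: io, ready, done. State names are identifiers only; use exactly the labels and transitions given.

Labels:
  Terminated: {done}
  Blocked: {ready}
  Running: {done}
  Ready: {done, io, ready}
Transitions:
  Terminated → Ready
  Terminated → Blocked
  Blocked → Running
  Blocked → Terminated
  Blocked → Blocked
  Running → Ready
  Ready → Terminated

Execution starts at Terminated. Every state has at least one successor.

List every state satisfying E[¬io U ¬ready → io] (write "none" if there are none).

States satisfying ¬io: {Terminated, Blocked, Running}.
States satisfying ¬ready → io: {Blocked, Ready}.
States satisfying E[¬io U ¬ready → io]: {Terminated, Blocked, Running, Ready}.

{Terminated, Blocked, Running, Ready}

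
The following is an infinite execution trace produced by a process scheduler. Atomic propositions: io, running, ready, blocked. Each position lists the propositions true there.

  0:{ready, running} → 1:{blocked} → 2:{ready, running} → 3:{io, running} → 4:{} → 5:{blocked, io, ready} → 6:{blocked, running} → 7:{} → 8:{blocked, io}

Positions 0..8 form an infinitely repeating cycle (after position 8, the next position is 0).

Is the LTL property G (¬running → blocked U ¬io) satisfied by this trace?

¬running → blocked U ¬io holds at every position 0..8, and those are all positions ever visited, so G (¬running → blocked U ¬io) holds.
Positions where ¬running holds: 1, 4, 5, 7, 8.
Check blocked U ¬io at each: 1→ok, 4→ok, 5→ok, 7→ok, 8→ok.

Holds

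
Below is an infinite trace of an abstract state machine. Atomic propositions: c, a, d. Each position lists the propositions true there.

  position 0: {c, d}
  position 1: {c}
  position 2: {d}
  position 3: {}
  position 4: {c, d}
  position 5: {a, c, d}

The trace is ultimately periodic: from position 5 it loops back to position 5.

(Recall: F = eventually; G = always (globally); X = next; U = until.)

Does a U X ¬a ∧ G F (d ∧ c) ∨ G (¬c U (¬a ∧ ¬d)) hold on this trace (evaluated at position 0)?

¬c U (¬a ∧ ¬d) must hold at every position from 0 onward. It fails at position 0, so G (¬c U (¬a ∧ ¬d)) is false.
At position 0: a U X ¬a ∧ G F (d ∧ c) is true; G (¬c U (¬a ∧ ¬d)) is false; so a U X ¬a ∧ G F (d ∧ c) ∨ G (¬c U (¬a ∧ ¬d)) is true.

Yes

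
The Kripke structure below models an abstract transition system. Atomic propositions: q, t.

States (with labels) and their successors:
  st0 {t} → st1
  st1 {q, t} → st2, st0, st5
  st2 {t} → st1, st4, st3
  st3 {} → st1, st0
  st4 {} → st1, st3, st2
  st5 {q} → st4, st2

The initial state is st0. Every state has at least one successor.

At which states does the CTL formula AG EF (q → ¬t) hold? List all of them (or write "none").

{st0, st1, st2, st3, st4, st5}

States satisfying EF (q → ¬t): {st0, st1, st2, st3, st4, st5}.
States satisfying AG EF (q → ¬t): {st0, st1, st2, st3, st4, st5}.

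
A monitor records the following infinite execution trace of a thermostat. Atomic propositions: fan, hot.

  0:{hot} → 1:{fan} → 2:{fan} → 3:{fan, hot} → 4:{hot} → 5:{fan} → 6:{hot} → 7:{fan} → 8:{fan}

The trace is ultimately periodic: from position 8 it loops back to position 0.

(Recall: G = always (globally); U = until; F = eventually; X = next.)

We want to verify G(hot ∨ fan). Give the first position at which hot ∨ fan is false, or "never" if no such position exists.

hot ∨ fan holds at every position 0..8, and those are all the positions the trace ever visits, so the invariant G(hot ∨ fan) is never violated.

never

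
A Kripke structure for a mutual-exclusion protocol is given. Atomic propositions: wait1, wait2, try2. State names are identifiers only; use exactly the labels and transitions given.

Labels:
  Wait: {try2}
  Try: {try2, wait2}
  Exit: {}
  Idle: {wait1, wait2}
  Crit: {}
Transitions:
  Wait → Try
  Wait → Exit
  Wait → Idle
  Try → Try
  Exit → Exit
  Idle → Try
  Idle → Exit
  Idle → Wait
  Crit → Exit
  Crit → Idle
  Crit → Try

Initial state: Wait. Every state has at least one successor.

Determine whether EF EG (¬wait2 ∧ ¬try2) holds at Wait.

Holds

States satisfying EG (¬wait2 ∧ ¬try2): {Exit, Crit}.
States satisfying EF EG (¬wait2 ∧ ¬try2): {Wait, Exit, Idle, Crit}.
Some path from Wait reaches a state where EG (¬wait2 ∧ ¬try2) holds.
Wait ∈ Sat(EF EG (¬wait2 ∧ ¬try2)).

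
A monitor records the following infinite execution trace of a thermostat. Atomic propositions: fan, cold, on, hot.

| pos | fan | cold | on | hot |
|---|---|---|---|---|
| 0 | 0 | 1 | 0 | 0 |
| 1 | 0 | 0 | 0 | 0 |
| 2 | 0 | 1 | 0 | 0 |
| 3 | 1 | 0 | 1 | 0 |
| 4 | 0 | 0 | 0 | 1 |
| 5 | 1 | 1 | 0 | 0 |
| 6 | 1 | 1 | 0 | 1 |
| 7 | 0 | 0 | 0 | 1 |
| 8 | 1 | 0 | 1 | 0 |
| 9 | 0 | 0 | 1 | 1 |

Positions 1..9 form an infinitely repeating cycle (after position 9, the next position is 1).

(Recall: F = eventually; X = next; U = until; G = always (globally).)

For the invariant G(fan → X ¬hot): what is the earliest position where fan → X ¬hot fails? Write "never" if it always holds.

Check fan → X ¬hot at each position in order: 0 ✓, 1 ✓, 2 ✓.
At position 3 the labels are {fan, on} and the next position 4 has {hot}, so fan → X ¬hot is false there. This is the first violation.

3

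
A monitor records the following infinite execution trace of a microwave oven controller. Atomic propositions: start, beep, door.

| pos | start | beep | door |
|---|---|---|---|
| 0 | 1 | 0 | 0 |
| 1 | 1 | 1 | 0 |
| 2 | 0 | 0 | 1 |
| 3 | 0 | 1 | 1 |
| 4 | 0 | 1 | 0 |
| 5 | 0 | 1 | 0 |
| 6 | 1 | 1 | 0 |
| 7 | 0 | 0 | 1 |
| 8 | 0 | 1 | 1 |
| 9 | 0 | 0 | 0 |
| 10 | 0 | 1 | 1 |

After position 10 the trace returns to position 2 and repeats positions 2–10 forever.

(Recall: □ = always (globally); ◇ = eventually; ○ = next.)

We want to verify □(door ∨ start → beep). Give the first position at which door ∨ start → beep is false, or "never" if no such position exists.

At position 0 the labels are {start}, so door ∨ start → beep is false there. This is the first violation.

0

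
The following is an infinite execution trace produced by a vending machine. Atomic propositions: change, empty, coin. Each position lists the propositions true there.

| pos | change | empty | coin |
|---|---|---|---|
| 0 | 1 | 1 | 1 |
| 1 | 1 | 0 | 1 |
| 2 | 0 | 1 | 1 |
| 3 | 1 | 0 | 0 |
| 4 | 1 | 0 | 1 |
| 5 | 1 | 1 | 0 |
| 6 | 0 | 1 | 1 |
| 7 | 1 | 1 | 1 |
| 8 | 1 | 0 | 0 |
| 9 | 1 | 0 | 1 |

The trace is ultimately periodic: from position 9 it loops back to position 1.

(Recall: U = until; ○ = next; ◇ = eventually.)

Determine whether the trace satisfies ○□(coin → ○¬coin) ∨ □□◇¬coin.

Yes

The position after 0 is 1; □(coin → ○¬coin) is false there.
□◇¬coin holds at every position 0..9, and those are all positions ever visited, so □□◇¬coin holds.
At position 0: ○□(coin → ○¬coin) is false; □□◇¬coin is true; so ○□(coin → ○¬coin) ∨ □□◇¬coin is true.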